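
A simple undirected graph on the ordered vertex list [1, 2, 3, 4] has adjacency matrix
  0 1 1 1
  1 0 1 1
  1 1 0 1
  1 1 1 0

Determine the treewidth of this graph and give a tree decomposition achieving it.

Treewidth 3.
Bags: B1 = {1, 2, 3, 4}
Tree: (single bag)

A single bag containing all 4 vertices is trivially a valid decomposition of width 3. For the lower bound, the 4 vertices {1, 2, 3, 4} are pairwise adjacent, and any tree decomposition puts a clique entirely inside one bag — forcing width ≥ 3. Combining the bounds, tw(G) = 3.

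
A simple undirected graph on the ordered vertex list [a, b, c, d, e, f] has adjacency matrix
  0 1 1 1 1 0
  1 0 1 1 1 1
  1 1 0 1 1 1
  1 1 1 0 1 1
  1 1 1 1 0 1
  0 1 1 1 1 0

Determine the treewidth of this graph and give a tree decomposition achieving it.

Every bag has size at most 5, so the width is 5 − 1 = 4 and tw(G) ≤ 4. For the lower bound, the 5 vertices {b, c, d, e, f} are pairwise adjacent, and any tree decomposition puts a clique entirely inside one bag — forcing width ≥ 4. Combining the bounds, tw(G) = 4.

Treewidth 4.
One optimal decomposition is:
Bags: B1 = {b, c, d, e, f}  B2 = {a, b, c, d, e}
Tree: B1–B2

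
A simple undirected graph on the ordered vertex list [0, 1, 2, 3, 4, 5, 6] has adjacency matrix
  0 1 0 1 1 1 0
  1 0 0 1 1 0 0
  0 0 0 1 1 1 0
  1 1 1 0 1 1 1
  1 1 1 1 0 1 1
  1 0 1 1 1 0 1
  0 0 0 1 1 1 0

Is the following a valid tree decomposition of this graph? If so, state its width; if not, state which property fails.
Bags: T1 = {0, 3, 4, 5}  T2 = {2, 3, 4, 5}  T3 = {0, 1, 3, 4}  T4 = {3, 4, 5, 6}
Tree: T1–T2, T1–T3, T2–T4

Checking the three conditions: (i) the bags cover all of {0, 1, 2, 3, 4, 5, 6}; (ii) for each edge, some bag contains both endpoints; (iii) the bags containing any fixed vertex form a subtree. All hold, so the decomposition is valid with width 4 − 1 = 3.

Yes; width 3.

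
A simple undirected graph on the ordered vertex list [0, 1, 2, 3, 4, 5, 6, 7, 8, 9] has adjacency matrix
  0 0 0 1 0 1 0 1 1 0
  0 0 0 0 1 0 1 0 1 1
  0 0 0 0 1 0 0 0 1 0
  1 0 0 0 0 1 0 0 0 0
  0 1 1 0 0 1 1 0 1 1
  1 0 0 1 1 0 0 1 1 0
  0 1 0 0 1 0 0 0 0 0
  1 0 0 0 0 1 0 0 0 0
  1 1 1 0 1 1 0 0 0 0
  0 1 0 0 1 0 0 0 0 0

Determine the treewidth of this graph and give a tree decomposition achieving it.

Treewidth 2.
Bags: B1 = {1, 4, 8}  B2 = {2, 4, 8}  B3 = {1, 4, 6}  B4 = {1, 4, 9}  B5 = {4, 5, 8}  B6 = {0, 5, 8}  B7 = {0, 3, 5}  B8 = {0, 5, 7}
Tree: B1–B2, B1–B3, B3–B4, B2–B5, B5–B6, B6–B7, B6–B8

Every bag has size at most 3, so the width is 3 − 1 = 2 and tw(G) ≤ 2. On the other hand G contains the 3-clique {0, 5, 8}. A clique must lie in a single bag of any decomposition, so no decomposition can have width below 2. The upper and lower bounds meet at 2, so that is the treewidth.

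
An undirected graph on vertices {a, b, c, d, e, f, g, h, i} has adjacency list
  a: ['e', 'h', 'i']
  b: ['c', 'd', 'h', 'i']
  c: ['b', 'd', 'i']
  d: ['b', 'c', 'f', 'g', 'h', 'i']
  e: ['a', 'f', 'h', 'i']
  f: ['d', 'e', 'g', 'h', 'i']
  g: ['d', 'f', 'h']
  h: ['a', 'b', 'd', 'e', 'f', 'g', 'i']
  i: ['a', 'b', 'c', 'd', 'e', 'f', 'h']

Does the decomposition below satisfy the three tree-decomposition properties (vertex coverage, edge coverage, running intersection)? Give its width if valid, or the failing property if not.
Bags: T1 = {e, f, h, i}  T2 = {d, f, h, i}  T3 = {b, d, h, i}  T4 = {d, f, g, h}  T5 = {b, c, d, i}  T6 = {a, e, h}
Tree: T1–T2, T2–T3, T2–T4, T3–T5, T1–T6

No — edge (i,a) lies in no bag.

A tree decomposition must satisfy three properties: every vertex lies in some bag; for every edge, both endpoints lie together in some bag; and for every vertex, the bags containing it form a connected subtree. Here edge (i,a) lies in no bag, so the decomposition is invalid.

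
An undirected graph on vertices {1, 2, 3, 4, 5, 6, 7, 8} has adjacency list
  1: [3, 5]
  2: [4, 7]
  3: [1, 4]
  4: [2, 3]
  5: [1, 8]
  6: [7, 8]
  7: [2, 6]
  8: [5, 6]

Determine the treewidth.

2

A width-2 tree decomposition is:
Bags: B1 = {6, 7, 8}  B2 = {2, 7, 8}  B3 = {2, 4, 8}  B4 = {3, 4, 8}  B5 = {1, 3, 8}  B6 = {1, 5, 8}
Tree: B1–B2, B2–B3, B3–B4, B4–B5, B5–B6
Every bag has size at most 3, so the width is 3 − 1 = 2 and tw(G) ≤ 2. For the lower bound, G contains the cycle 8–6–7–2–4–3–1–5–8, so G is not a forest; only forests have treewidth ≤ 1, hence tw(G) ≥ 2. Hence tw(G) = 2 exactly.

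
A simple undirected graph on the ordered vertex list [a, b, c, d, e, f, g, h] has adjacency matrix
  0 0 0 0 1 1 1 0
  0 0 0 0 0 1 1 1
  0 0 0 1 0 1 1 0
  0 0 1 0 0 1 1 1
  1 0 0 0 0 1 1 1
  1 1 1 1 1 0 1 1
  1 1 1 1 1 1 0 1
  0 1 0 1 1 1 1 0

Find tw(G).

3

A width-3 tree decomposition is:
Bags: B1 = {d, f, g, h}  B2 = {b, f, g, h}  B3 = {e, f, g, h}  B4 = {c, d, f, g}  B5 = {a, e, f, g}
Tree: B1–B2, B1–B3, B1–B4, B3–B5
The largest bag has 4 vertices, giving width 3; this decomposition certifies tw(G) ≤ 3. On the other hand G contains the 4-clique {d, f, g, h}. A clique must lie in a single bag of any decomposition, so no decomposition can have width below 3. The upper and lower bounds meet at 3, so that is the treewidth.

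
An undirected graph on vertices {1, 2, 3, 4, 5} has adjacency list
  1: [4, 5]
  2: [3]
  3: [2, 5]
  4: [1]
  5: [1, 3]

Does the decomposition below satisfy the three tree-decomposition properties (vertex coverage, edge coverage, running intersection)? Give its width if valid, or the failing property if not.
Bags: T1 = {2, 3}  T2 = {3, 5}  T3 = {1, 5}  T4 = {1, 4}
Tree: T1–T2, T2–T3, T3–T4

Vertex coverage: the bags together contain {1, 2, 3, 4, 5}, the full vertex set. Edge coverage: each edge of G has both endpoints in at least one bag. Running intersection: for every vertex, the bags containing it form a connected subtree. All three properties hold, so this is a valid tree decomposition of width max|bag| − 1 = 1, and hence tw(G) ≤ 1.

Yes; width 1.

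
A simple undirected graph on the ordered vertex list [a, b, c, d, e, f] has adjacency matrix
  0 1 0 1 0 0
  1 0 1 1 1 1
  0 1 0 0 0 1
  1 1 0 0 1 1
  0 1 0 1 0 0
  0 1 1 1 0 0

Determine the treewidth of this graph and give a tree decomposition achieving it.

Treewidth 2.
Bags: B1 = {a, b, d}  B2 = {b, d, f}  B3 = {b, d, e}  B4 = {b, c, f}
Tree: B1–B2, B2–B3, B2–B4

Every bag has size at most 3, so the width is 3 − 1 = 2 and tw(G) ≤ 2. Conversely, {b, d, e} is a clique of size 3, and the vertices of any clique must share a bag in every tree decomposition; so some bag has ≥ 3 vertices and tw(G) ≥ 2. Therefore the treewidth is 2.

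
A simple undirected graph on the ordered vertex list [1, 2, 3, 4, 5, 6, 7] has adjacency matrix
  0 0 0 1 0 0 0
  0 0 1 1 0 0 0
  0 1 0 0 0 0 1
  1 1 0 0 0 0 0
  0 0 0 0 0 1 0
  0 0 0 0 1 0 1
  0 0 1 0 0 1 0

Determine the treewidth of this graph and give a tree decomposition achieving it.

Treewidth 1.
One optimal decomposition is:
Bags: B1 = {1, 4}  B2 = {2, 4}  B3 = {2, 3}  B4 = {3, 7}  B5 = {6, 7}  B6 = {5, 6}
Tree: B1–B2, B2–B3, B3–B4, B4–B5, B5–B6

Each bag holds 2 vertices, so the decomposition has width 1, which upper-bounds the treewidth. Any graph with an edge has treewidth ≥ 1, and G has the edge 1–4. Hence tw(G) = 1 exactly.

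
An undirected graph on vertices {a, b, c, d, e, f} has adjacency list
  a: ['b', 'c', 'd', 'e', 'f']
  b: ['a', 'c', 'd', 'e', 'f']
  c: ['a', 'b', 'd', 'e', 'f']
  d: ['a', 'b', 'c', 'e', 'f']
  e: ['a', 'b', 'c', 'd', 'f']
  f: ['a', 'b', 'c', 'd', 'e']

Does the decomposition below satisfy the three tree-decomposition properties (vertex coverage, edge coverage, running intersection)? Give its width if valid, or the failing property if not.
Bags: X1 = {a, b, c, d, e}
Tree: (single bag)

A tree decomposition must satisfy three properties: every vertex lies in some bag; for every edge, both endpoints lie together in some bag; and for every vertex, the bags containing it form a connected subtree. Here vertex f appears in no bag, so the decomposition is invalid.

No — vertex f appears in no bag.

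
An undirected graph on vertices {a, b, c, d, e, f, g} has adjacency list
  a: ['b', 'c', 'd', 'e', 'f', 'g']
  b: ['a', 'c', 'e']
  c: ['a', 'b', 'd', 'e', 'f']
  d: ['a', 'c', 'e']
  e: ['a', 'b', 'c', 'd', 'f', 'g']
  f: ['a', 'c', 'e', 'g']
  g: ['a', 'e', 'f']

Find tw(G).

A width-3 tree decomposition is:
Bags: B1 = {a, c, e, f}  B2 = {a, c, d, e}  B3 = {a, b, c, e}  B4 = {a, e, f, g}
Tree: B1–B2, B1–B3, B1–B4
Each bag holds 4 vertices, so the decomposition has width 3, which upper-bounds the treewidth. Conversely, {a, e, f, g} is a clique of size 4, and the vertices of any clique must share a bag in every tree decomposition; so some bag has ≥ 4 vertices and tw(G) ≥ 3. Hence tw(G) = 3 exactly.

3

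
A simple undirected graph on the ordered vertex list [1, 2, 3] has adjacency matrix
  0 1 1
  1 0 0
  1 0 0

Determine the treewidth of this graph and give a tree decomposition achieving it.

Each bag holds 2 vertices, so the decomposition has width 1, which upper-bounds the treewidth. Since G has at least one edge (e.g. 1–3), it is not an edgeless graph, so tw(G) ≥ 1. Combining the bounds, tw(G) = 1.

Treewidth 1.
Bags: B1 = {1, 3}  B2 = {1, 2}
Tree: B1–B2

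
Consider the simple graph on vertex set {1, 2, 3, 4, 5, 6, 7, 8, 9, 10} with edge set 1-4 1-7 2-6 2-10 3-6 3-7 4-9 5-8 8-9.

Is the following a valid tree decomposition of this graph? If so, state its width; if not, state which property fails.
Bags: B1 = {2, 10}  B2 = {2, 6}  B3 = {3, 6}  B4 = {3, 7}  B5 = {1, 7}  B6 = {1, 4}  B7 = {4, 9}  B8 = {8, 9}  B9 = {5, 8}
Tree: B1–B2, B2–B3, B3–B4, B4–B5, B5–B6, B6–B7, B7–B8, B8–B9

Checking the three conditions: (i) the bags cover all of {1, 2, 3, 4, 5, 6, 7, 8, 9, 10}; (ii) for each edge, some bag contains both endpoints; (iii) the bags containing any fixed vertex form a subtree. All hold, so the decomposition is valid with width 2 − 1 = 1.

Yes; width 1.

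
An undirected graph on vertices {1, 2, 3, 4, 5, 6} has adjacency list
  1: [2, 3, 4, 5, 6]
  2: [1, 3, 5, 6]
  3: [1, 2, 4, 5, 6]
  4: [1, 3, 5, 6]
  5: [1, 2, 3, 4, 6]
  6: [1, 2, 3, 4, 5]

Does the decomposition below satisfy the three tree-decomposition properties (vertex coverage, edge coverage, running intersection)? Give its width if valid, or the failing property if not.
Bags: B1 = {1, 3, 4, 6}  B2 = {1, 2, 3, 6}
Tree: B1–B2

A tree decomposition must satisfy three properties: every vertex lies in some bag; for every edge, both endpoints lie together in some bag; and for every vertex, the bags containing it form a connected subtree. Here vertex 5 appears in no bag, so the decomposition is invalid.

No — vertex 5 appears in no bag.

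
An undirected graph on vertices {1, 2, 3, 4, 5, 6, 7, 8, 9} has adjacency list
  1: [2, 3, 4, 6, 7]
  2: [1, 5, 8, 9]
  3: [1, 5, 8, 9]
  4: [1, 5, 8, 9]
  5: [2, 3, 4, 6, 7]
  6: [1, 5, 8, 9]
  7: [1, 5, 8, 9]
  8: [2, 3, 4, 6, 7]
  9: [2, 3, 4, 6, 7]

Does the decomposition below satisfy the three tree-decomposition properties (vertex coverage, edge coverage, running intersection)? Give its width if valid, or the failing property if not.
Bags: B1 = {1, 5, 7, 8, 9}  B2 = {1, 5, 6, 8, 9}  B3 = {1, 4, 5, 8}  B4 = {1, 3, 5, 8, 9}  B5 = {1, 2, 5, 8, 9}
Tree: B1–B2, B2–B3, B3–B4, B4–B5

No — edge (9,4) lies in no bag.

A tree decomposition must satisfy three properties: every vertex lies in some bag; for every edge, both endpoints lie together in some bag; and for every vertex, the bags containing it form a connected subtree. Here edge (9,4) lies in no bag, so the decomposition is invalid.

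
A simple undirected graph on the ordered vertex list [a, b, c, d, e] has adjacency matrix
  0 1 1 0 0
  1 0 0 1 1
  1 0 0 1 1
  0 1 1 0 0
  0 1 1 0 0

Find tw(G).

2

A width-2 tree decomposition is:
Bags: B1 = {b, c, d}  B2 = {a, b, c}  B3 = {b, c, e}
Tree: B1–B2, B2–B3
Each bag holds 3 vertices, so the decomposition has width 2, which upper-bounds the treewidth. For the lower bound, G contains the cycle c–d–b–a–c, so G is not a forest; only forests have treewidth ≤ 1, hence tw(G) ≥ 2. Combining the bounds, tw(G) = 2.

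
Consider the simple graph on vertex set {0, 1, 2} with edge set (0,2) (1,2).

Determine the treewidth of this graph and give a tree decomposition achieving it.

Treewidth 1.
One such decomposition:
Bags: B1 = {1, 2}  B2 = {0, 2}
Tree: B1–B2

Each bag holds 2 vertices, so the decomposition has width 1, which upper-bounds the treewidth. G has an edge, so its treewidth is at least 1. Combining the bounds, tw(G) = 1.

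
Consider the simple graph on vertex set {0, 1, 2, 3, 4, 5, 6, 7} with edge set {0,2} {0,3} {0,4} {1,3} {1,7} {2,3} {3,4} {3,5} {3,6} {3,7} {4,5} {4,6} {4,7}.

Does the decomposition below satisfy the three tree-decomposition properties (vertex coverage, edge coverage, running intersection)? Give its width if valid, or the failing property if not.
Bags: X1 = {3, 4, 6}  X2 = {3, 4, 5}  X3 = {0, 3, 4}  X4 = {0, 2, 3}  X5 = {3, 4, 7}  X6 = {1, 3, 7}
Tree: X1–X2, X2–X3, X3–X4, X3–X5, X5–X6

Checking the three conditions: (i) the bags cover all of {0, 1, 2, 3, 4, 5, 6, 7}; (ii) for each edge, some bag contains both endpoints; (iii) the bags containing any fixed vertex form a subtree. All hold, so the decomposition is valid with width 3 − 1 = 2.

Yes; width 2.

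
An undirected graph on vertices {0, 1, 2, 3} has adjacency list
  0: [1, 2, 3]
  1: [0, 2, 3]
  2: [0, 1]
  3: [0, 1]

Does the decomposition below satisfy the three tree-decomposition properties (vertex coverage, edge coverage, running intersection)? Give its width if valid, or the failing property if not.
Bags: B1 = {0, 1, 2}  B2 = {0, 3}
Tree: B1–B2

No — edge (1,3) lies in no bag.

A tree decomposition must satisfy three properties: every vertex lies in some bag; for every edge, both endpoints lie together in some bag; and for every vertex, the bags containing it form a connected subtree. Here edge (1,3) lies in no bag, so the decomposition is invalid.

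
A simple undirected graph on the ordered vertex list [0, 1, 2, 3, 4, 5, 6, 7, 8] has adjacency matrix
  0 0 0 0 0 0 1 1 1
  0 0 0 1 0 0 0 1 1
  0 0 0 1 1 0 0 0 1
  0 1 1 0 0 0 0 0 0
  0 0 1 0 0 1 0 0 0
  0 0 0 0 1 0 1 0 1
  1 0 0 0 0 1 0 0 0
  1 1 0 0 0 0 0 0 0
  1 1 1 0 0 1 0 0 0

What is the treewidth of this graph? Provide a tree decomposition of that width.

Every bag has size at most 4, so the width is 4 − 1 = 3 and tw(G) ≤ 3. For the lower bound: the 4 vertex sets {2,3,4}, {1}, {8}, {0,5,6,7} are disjoint, each induces a connected subgraph, and every pair is joined by at least one edge of G. Contracting each set to a single vertex therefore yields K_{4} as a minor, and since treewidth is minor-monotone, tw(G) ≥ tw(K_{4}) = 3. Therefore the treewidth is 3.

Treewidth 3.
One optimal decomposition is:
Bags: B1 = {1, 2, 3, 4}  B2 = {1, 2, 4, 8}  B3 = {1, 4, 5, 8}  B4 = {1, 5, 7, 8}  B5 = {0, 5, 7, 8}  B6 = {0, 5, 6, 7}
Tree: B1–B2, B2–B3, B3–B4, B4–B5, B5–B6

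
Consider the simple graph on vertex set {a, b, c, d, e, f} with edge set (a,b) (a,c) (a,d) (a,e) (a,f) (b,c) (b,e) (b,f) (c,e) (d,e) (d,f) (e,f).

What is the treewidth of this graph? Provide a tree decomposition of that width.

The largest bag has 4 vertices, giving width 3; this decomposition certifies tw(G) ≤ 3. On the other hand G contains the 4-clique {a, b, c, e}. A clique must lie in a single bag of any decomposition, so no decomposition can have width below 3. Hence tw(G) = 3 exactly.

Treewidth 3.
One such decomposition:
Bags: B1 = {a, b, c, e}  B2 = {a, b, e, f}  B3 = {a, d, e, f}
Tree: B1–B2, B2–B3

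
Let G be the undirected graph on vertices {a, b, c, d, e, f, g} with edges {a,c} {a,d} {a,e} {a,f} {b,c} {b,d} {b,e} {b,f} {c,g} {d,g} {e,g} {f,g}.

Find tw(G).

A width-3 tree decomposition is:
Bags: B1 = {a, b, e, g}  B2 = {a, b, f, g}  B3 = {a, b, c, g}  B4 = {a, b, d, g}
Tree: B1–B2, B2–B3, B3–B4
Each bag holds 4 vertices, so the decomposition has width 3, which upper-bounds the treewidth. For the lower bound: the 4 vertex sets {b,e}, {f,g}, {a}, {c} are disjoint, each induces a connected subgraph, and every pair is joined by at least one edge of G. Contracting each set to a single vertex therefore yields K_{4} as a minor, and since treewidth is minor-monotone, tw(G) ≥ tw(K_{4}) = 3. Combining the bounds, tw(G) = 3.

3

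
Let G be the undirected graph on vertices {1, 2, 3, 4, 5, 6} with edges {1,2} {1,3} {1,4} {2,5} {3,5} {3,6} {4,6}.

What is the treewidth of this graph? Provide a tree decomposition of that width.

Treewidth 2.
One optimal decomposition is:
Bags: B1 = {1, 2, 5}  B2 = {1, 3, 5}  B3 = {1, 3, 4}  B4 = {3, 4, 6}
Tree: B1–B2, B2–B3, B3–B4

The largest bag has 3 vertices, giving width 2; this decomposition certifies tw(G) ≤ 2. For the lower bound, G contains the cycle 2–5–3–1–2, so G is not a forest; only forests have treewidth ≤ 1, hence tw(G) ≥ 2. Hence tw(G) = 2 exactly.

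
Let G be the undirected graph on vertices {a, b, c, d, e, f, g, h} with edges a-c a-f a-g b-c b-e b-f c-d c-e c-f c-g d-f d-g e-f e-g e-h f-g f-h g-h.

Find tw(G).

A width-3 tree decomposition is:
Bags: B1 = {c, d, f, g}  B2 = {c, e, f, g}  B3 = {b, c, e, f}  B4 = {e, f, g, h}  B5 = {a, c, f, g}
Tree: B1–B2, B2–B3, B2–B4, B1–B5
Each bag holds 4 vertices, so the decomposition has width 3, which upper-bounds the treewidth. On the other hand G contains the 4-clique {e, f, g, h}. A clique must lie in a single bag of any decomposition, so no decomposition can have width below 3. Combining the bounds, tw(G) = 3.

3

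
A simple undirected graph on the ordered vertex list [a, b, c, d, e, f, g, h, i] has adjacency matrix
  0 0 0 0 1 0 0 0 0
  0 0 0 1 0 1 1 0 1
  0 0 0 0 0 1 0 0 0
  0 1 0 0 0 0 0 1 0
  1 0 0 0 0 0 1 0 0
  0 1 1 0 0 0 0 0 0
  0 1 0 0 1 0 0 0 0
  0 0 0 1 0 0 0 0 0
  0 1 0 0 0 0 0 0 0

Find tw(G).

A width-1 tree decomposition is:
Bags: B1 = {b, f}  B2 = {b, d}  B3 = {b, g}  B4 = {d, h}  B5 = {b, i}  B6 = {e, g}  B7 = {c, f}  B8 = {a, e}
Tree: B1–B2, B2–B3, B2–B4, B2–B5, B3–B6, B1–B7, B6–B8
Every bag has size at most 2, so the width is 2 − 1 = 1 and tw(G) ≤ 1. Since G has at least one edge (e.g. b–f), it is not an edgeless graph, so tw(G) ≥ 1. Hence tw(G) = 1 exactly.

1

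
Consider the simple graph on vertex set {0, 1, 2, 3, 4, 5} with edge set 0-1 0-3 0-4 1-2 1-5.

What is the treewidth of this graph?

A width-1 tree decomposition is:
Bags: B1 = {1, 2}  B2 = {0, 1}  B3 = {0, 4}  B4 = {0, 3}  B5 = {1, 5}
Tree: B1–B2, B2–B3, B2–B4, B2–B5
Each bag holds 2 vertices, so the decomposition has width 1, which upper-bounds the treewidth. Any graph with an edge has treewidth ≥ 1, and G has the edge 2–1. Combining the bounds, tw(G) = 1.

1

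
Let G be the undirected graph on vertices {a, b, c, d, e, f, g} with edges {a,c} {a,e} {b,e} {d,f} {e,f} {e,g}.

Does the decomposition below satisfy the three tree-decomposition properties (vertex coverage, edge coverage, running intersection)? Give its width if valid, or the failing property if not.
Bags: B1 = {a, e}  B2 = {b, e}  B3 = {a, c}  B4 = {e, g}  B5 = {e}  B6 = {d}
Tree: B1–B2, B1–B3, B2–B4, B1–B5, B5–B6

A tree decomposition must satisfy three properties: every vertex lies in some bag; for every edge, both endpoints lie together in some bag; and for every vertex, the bags containing it form a connected subtree. Here vertex f appears in no bag, so the decomposition is invalid.

No — vertex f appears in no bag.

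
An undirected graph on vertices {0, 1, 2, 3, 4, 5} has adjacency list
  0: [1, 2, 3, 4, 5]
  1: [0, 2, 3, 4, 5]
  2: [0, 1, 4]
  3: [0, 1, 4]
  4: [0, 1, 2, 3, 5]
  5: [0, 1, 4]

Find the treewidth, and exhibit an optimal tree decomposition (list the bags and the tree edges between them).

Treewidth 3.
Bags: B1 = {0, 1, 4, 5}  B2 = {0, 1, 2, 4}  B3 = {0, 1, 3, 4}
Tree: B1–B2, B1–B3

Each bag holds 4 vertices, so the decomposition has width 3, which upper-bounds the treewidth. For the lower bound, the 4 vertices {0, 1, 2, 4} are pairwise adjacent, and any tree decomposition puts a clique entirely inside one bag — forcing width ≥ 3. The upper and lower bounds meet at 3, so that is the treewidth.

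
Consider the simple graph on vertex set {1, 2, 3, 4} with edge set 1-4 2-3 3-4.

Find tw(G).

1

A width-1 tree decomposition is:
Bags: B1 = {3, 4}  B2 = {2, 3}  B3 = {1, 4}
Tree: B1–B2, B1–B3
The largest bag has 2 vertices, giving width 1; this decomposition certifies tw(G) ≤ 1. G has an edge, so its treewidth is at least 1. Hence tw(G) = 1 exactly.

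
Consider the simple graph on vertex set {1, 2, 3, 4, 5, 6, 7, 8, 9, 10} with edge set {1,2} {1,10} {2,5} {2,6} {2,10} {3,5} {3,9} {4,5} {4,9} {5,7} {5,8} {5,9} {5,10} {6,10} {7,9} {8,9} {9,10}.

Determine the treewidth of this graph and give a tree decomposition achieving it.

Every bag has size at most 3, so the width is 3 − 1 = 2 and tw(G) ≤ 2. On the other hand G contains the 3-clique {1, 2, 10}. A clique must lie in a single bag of any decomposition, so no decomposition can have width below 2. Therefore the treewidth is 2.

Treewidth 2.
Bags: B1 = {5, 9, 10}  B2 = {5, 8, 9}  B3 = {2, 5, 10}  B4 = {3, 5, 9}  B5 = {5, 7, 9}  B6 = {1, 2, 10}  B7 = {4, 5, 9}  B8 = {2, 6, 10}
Tree: B1–B2, B1–B3, B1–B4, B2–B5, B3–B6, B1–B7, B3–B8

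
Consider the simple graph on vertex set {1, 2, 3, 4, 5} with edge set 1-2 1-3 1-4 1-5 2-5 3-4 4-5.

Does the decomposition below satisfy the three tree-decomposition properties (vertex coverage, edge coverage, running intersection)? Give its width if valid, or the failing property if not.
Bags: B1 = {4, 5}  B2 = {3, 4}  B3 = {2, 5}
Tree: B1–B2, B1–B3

No — vertex 1 appears in no bag.

A tree decomposition must satisfy three properties: every vertex lies in some bag; for every edge, both endpoints lie together in some bag; and for every vertex, the bags containing it form a connected subtree. Here vertex 1 appears in no bag, so the decomposition is invalid.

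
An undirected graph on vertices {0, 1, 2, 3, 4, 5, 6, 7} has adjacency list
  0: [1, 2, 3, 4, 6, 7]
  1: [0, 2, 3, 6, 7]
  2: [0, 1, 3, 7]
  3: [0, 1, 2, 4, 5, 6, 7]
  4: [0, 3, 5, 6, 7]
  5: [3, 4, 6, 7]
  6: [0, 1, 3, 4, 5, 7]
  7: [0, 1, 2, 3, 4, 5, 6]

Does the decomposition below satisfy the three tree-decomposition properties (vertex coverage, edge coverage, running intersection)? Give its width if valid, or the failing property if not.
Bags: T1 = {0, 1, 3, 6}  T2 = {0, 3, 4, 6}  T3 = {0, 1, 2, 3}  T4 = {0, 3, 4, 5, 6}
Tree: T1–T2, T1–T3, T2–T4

No — vertex 7 appears in no bag.

A tree decomposition must satisfy three properties: every vertex lies in some bag; for every edge, both endpoints lie together in some bag; and for every vertex, the bags containing it form a connected subtree. Here vertex 7 appears in no bag, so the decomposition is invalid.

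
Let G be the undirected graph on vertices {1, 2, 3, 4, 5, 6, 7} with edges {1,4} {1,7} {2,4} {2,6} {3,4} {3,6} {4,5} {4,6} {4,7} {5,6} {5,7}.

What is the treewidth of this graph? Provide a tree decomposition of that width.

Treewidth 2.
One such decomposition:
Bags: B1 = {4, 5, 7}  B2 = {4, 5, 6}  B3 = {3, 4, 6}  B4 = {2, 4, 6}  B5 = {1, 4, 7}
Tree: B1–B2, B2–B3, B2–B4, B1–B5

The largest bag has 3 vertices, giving width 2; this decomposition certifies tw(G) ≤ 2. For the lower bound, the 3 vertices {1, 4, 7} are pairwise adjacent, and any tree decomposition puts a clique entirely inside one bag — forcing width ≥ 2. Therefore the treewidth is 2.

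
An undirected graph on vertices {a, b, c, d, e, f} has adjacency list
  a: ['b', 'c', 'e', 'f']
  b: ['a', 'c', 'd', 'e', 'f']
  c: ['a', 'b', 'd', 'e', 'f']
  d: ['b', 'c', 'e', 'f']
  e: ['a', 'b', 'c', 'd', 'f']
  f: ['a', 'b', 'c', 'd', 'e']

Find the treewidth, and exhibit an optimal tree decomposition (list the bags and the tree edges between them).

Treewidth 4.
Bags: B1 = {a, b, c, e, f}  B2 = {b, c, d, e, f}
Tree: B1–B2

The largest bag has 5 vertices, giving width 4; this decomposition certifies tw(G) ≤ 4. For the lower bound, the 5 vertices {b, c, d, e, f} are pairwise adjacent, and any tree decomposition puts a clique entirely inside one bag — forcing width ≥ 4. The upper and lower bounds meet at 4, so that is the treewidth.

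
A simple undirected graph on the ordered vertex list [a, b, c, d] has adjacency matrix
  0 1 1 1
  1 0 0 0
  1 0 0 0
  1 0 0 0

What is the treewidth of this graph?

1

A width-1 tree decomposition is:
Bags: B1 = {a, c}  B2 = {a, d}  B3 = {a, b}
Tree: B1–B2, B2–B3
The largest bag has 2 vertices, giving width 1; this decomposition certifies tw(G) ≤ 1. Since G has at least one edge (e.g. a–c), it is not an edgeless graph, so tw(G) ≥ 1. Therefore the treewidth is 1.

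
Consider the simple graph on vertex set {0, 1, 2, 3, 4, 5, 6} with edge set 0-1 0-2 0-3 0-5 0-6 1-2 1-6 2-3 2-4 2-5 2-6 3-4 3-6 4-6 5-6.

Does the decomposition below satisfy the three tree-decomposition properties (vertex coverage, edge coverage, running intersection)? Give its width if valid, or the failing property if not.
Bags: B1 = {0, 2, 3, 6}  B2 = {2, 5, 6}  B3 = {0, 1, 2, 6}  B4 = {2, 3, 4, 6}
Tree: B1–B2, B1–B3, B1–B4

No — edge (0,5) lies in no bag.

A tree decomposition must satisfy three properties: every vertex lies in some bag; for every edge, both endpoints lie together in some bag; and for every vertex, the bags containing it form a connected subtree. Here edge (0,5) lies in no bag, so the decomposition is invalid.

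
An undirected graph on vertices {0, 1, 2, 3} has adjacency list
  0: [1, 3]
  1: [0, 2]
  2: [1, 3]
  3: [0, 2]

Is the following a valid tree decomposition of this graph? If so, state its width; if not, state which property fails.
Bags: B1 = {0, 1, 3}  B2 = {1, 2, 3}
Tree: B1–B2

Yes; width 2.

Vertex coverage: the bags together contain {0, 1, 2, 3}, the full vertex set. Edge coverage: each edge of G has both endpoints in at least one bag. Running intersection: for every vertex, the bags containing it form a connected subtree. All three properties hold, so this is a valid tree decomposition of width max|bag| − 1 = 2, and hence tw(G) ≤ 2.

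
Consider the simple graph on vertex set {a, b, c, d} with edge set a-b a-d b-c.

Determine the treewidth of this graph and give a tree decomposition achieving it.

Each bag holds 2 vertices, so the decomposition has width 1, which upper-bounds the treewidth. Any graph with an edge has treewidth ≥ 1, and G has the edge d–a. Therefore the treewidth is 1.

Treewidth 1.
Bags: B1 = {a, d}  B2 = {a, b}  B3 = {b, c}
Tree: B1–B2, B2–B3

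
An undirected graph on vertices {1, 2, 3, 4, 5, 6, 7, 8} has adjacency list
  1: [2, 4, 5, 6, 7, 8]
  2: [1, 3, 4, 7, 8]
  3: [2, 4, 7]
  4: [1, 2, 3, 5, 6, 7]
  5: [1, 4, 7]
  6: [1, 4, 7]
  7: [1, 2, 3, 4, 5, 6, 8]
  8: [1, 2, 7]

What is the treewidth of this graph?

3

A width-3 tree decomposition is:
Bags: B1 = {1, 4, 6, 7}  B2 = {1, 2, 4, 7}  B3 = {1, 4, 5, 7}  B4 = {2, 3, 4, 7}  B5 = {1, 2, 7, 8}
Tree: B1–B2, B2–B3, B2–B4, B2–B5
Each bag holds 4 vertices, so the decomposition has width 3, which upper-bounds the treewidth. Conversely, {1, 2, 7, 8} is a clique of size 4, and the vertices of any clique must share a bag in every tree decomposition; so some bag has ≥ 4 vertices and tw(G) ≥ 3. Therefore the treewidth is 3.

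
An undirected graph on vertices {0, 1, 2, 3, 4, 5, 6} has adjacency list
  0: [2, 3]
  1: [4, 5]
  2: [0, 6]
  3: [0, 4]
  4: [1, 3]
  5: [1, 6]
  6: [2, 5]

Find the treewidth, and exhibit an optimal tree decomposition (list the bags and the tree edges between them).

The largest bag has 3 vertices, giving width 2; this decomposition certifies tw(G) ≤ 2. The edges 3–0–2–6–5–1–4–3 form a cycle, so G is not a tree and its treewidth is at least 2. Therefore the treewidth is 2.

Treewidth 2.
One optimal decomposition is:
Bags: B1 = {0, 2, 3}  B2 = {2, 3, 6}  B3 = {3, 5, 6}  B4 = {1, 3, 5}  B5 = {1, 3, 4}
Tree: B1–B2, B2–B3, B3–B4, B4–B5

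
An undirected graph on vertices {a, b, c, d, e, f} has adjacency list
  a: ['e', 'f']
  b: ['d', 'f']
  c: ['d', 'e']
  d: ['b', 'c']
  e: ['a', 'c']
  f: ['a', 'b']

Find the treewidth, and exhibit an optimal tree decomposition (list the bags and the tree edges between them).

Every bag has size at most 3, so the width is 3 − 1 = 2 and tw(G) ≤ 2. Since b–f–a–e–c–d–b is a cycle in G, G is not acyclic. Forests are exactly the graphs of treewidth ≤ 1, so tw(G) ≥ 2. Therefore the treewidth is 2.

Treewidth 2.
One such decomposition:
Bags: B1 = {a, b, f}  B2 = {a, b, e}  B3 = {b, c, e}  B4 = {b, c, d}
Tree: B1–B2, B2–B3, B3–B4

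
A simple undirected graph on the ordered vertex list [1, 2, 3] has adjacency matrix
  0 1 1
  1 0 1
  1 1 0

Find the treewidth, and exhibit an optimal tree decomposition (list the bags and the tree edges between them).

Treewidth 2.
One such decomposition:
Bags: B1 = {1, 2, 3}
Tree: (single bag)

A single bag containing all 3 vertices is trivially a valid decomposition of width 2. Conversely, {1, 2, 3} is a clique of size 3, and the vertices of any clique must share a bag in every tree decomposition; so some bag has ≥ 3 vertices and tw(G) ≥ 2. Combining the bounds, tw(G) = 2.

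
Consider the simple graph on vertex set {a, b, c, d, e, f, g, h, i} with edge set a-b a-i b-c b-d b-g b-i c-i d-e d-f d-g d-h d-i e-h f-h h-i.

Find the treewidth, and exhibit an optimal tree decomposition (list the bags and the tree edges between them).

Treewidth 2.
Bags: B1 = {d, h, i}  B2 = {b, d, i}  B3 = {b, d, g}  B4 = {d, e, h}  B5 = {a, b, i}  B6 = {b, c, i}  B7 = {d, f, h}
Tree: B1–B2, B2–B3, B1–B4, B2–B5, B2–B6, B1–B7

The largest bag has 3 vertices, giving width 2; this decomposition certifies tw(G) ≤ 2. Conversely, {b, d, g} is a clique of size 3, and the vertices of any clique must share a bag in every tree decomposition; so some bag has ≥ 3 vertices and tw(G) ≥ 2. Combining the bounds, tw(G) = 2.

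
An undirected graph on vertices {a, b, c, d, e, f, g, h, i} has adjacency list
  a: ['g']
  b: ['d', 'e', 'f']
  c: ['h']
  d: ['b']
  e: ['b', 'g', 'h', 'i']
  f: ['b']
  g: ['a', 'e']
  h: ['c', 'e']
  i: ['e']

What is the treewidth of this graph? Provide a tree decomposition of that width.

Treewidth 1.
Bags: B1 = {a, g}  B2 = {e, g}  B3 = {b, e}  B4 = {e, i}  B5 = {e, h}  B6 = {b, d}  B7 = {c, h}  B8 = {b, f}
Tree: B1–B2, B2–B3, B2–B4, B2–B5, B3–B6, B5–B7, B6–B8

Every bag has size at most 2, so the width is 2 − 1 = 1 and tw(G) ≤ 1. Any graph with an edge has treewidth ≥ 1, and G has the edge a–g. The upper and lower bounds meet at 1, so that is the treewidth.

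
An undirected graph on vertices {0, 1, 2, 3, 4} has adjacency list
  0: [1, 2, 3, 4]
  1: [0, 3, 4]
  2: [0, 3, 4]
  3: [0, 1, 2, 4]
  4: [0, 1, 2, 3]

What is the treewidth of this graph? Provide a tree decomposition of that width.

Treewidth 3.
One optimal decomposition is:
Bags: B1 = {0, 2, 3, 4}  B2 = {0, 1, 3, 4}
Tree: B1–B2

Every bag has size at most 4, so the width is 4 − 1 = 3 and tw(G) ≤ 3. Conversely, {0, 1, 3, 4} is a clique of size 4, and the vertices of any clique must share a bag in every tree decomposition; so some bag has ≥ 4 vertices and tw(G) ≥ 3. Therefore the treewidth is 3.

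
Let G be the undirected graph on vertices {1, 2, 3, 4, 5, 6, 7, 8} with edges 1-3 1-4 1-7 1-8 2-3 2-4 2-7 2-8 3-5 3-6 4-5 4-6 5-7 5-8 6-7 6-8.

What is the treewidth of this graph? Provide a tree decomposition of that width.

Each bag holds 5 vertices, so the decomposition has width 4, which upper-bounds the treewidth. For the lower bound: the 5 vertex sets {2,3}, {6,8}, {1,4}, {5}, {7} are disjoint, each induces a connected subgraph, and every pair is joined by at least one edge of G. Contracting each set to a single vertex therefore yields K_{5} as a minor, and since treewidth is minor-monotone, tw(G) ≥ tw(K_{5}) = 4. Hence tw(G) = 4 exactly.

Treewidth 4.
One such decomposition:
Bags: B1 = {1, 2, 3, 5, 6}  B2 = {1, 2, 5, 6, 8}  B3 = {1, 2, 4, 5, 6}  B4 = {1, 2, 5, 6, 7}
Tree: B1–B2, B2–B3, B3–B4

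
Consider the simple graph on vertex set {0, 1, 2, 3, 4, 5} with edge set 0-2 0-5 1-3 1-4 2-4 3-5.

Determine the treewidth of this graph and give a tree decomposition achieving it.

Each bag holds 3 vertices, so the decomposition has width 2, which upper-bounds the treewidth. For the lower bound, G contains the cycle 2–0–5–3–1–4–2, so G is not a forest; only forests have treewidth ≤ 1, hence tw(G) ≥ 2. Combining the bounds, tw(G) = 2.

Treewidth 2.
Bags: B1 = {0, 2, 5}  B2 = {2, 3, 5}  B3 = {1, 2, 3}  B4 = {1, 2, 4}
Tree: B1–B2, B2–B3, B3–B4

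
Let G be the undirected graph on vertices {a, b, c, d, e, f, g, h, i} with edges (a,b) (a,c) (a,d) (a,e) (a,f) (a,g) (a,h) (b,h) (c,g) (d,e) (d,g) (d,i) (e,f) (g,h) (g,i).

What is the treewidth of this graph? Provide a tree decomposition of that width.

The largest bag has 3 vertices, giving width 2; this decomposition certifies tw(G) ≤ 2. For the lower bound, the 3 vertices {a, d, g} are pairwise adjacent, and any tree decomposition puts a clique entirely inside one bag — forcing width ≥ 2. Therefore the treewidth is 2.

Treewidth 2.
Bags: B1 = {a, d, e}  B2 = {a, d, g}  B3 = {a, g, h}  B4 = {a, b, h}  B5 = {a, e, f}  B6 = {d, g, i}  B7 = {a, c, g}
Tree: B1–B2, B2–B3, B3–B4, B1–B5, B2–B6, B3–B7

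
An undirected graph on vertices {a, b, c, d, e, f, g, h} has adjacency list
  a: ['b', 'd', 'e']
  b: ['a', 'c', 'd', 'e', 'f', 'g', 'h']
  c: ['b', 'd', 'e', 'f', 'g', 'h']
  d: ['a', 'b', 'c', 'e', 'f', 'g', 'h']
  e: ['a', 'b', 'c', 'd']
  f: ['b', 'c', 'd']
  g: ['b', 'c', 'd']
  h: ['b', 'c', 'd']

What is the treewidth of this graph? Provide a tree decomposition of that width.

Every bag has size at most 4, so the width is 4 − 1 = 3 and tw(G) ≤ 3. For the lower bound, the 4 vertices {b, c, d, g} are pairwise adjacent, and any tree decomposition puts a clique entirely inside one bag — forcing width ≥ 3. Therefore the treewidth is 3.

Treewidth 3.
Bags: B1 = {b, c, d, e}  B2 = {b, c, d, f}  B3 = {b, c, d, g}  B4 = {a, b, d, e}  B5 = {b, c, d, h}
Tree: B1–B2, B1–B3, B1–B4, B1–B5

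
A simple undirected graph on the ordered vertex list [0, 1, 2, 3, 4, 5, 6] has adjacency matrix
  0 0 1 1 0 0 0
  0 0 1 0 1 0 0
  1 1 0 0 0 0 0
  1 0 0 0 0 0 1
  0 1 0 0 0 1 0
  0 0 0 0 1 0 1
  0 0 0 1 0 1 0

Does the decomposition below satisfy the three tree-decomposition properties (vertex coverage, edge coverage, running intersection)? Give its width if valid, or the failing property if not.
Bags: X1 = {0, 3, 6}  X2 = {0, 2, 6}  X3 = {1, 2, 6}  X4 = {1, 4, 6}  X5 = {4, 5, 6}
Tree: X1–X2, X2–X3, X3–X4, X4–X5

Vertex coverage: the bags together contain {0, 1, 2, 3, 4, 5, 6}, the full vertex set. Edge coverage: each edge of G has both endpoints in at least one bag. Running intersection: for every vertex, the bags containing it form a connected subtree. All three properties hold, so this is a valid tree decomposition of width max|bag| − 1 = 2, and hence tw(G) ≤ 2.

Yes; width 2.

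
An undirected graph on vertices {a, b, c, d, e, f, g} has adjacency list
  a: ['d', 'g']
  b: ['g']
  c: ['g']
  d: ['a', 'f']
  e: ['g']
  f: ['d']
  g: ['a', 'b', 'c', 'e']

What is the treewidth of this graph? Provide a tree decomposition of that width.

Treewidth 1.
One such decomposition:
Bags: B1 = {e, g}  B2 = {a, g}  B3 = {c, g}  B4 = {b, g}  B5 = {a, d}  B6 = {d, f}
Tree: B1–B2, B1–B3, B2–B4, B2–B5, B5–B6

Each bag holds 2 vertices, so the decomposition has width 1, which upper-bounds the treewidth. Since G has at least one edge (e.g. e–g), it is not an edgeless graph, so tw(G) ≥ 1. The upper and lower bounds meet at 1, so that is the treewidth.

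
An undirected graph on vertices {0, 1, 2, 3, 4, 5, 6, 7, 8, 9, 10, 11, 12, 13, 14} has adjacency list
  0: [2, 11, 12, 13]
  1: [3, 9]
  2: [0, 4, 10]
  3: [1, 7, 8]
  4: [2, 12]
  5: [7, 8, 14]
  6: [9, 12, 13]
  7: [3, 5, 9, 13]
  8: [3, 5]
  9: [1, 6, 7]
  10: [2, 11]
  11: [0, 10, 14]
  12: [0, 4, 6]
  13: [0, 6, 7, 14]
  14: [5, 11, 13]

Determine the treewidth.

3

A width-3 tree decomposition is:
Bags: B1 = {2, 4, 10, 12}  B2 = {0, 2, 10, 12}  B3 = {0, 10, 11, 12}  B4 = {0, 6, 11, 12}  B5 = {0, 6, 11, 13}  B6 = {6, 11, 13, 14}  B7 = {6, 9, 13, 14}  B8 = {7, 9, 13, 14}  B9 = {5, 7, 9, 14}  B10 = {1, 5, 7, 9}  B11 = {1, 3, 5, 7}  B12 = {1, 3, 5, 8}
Tree: B1–B2, B2–B3, B3–B4, B4–B5, B5–B6, B6–B7, B7–B8, B8–B9, B9–B10, B10–B11, B11–B12
Each bag holds 4 vertices, so the decomposition has width 3, which upper-bounds the treewidth. For the lower bound: the 4 vertex sets {2,4,10}, {12}, {0}, {6,11,13,14} are disjoint, each induces a connected subgraph, and every pair is joined by at least one edge of G. Contracting each set to a single vertex therefore yields K_{4} as a minor, and since treewidth is minor-monotone, tw(G) ≥ tw(K_{4}) = 3. Hence tw(G) = 3 exactly.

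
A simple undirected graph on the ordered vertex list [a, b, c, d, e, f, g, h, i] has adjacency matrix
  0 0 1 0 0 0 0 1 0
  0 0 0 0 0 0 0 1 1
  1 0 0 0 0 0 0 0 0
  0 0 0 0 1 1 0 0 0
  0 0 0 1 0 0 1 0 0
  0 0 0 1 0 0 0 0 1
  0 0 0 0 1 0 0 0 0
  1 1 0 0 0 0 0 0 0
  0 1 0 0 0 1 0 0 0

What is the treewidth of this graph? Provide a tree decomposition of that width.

Treewidth 1.
One such decomposition:
Bags: B1 = {e, g}  B2 = {d, e}  B3 = {d, f}  B4 = {f, i}  B5 = {b, i}  B6 = {b, h}  B7 = {a, h}  B8 = {a, c}
Tree: B1–B2, B2–B3, B3–B4, B4–B5, B5–B6, B6–B7, B7–B8

Each bag holds 2 vertices, so the decomposition has width 1, which upper-bounds the treewidth. Since G has at least one edge (e.g. g–e), it is not an edgeless graph, so tw(G) ≥ 1. Therefore the treewidth is 1.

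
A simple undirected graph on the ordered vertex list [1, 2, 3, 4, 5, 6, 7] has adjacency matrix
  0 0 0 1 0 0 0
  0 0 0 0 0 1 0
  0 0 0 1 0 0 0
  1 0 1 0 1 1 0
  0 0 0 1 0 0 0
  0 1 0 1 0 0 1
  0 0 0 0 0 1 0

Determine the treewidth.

1

A width-1 tree decomposition is:
Bags: B1 = {4, 6}  B2 = {1, 4}  B3 = {4, 5}  B4 = {2, 6}  B5 = {3, 4}  B6 = {6, 7}
Tree: B1–B2, B1–B3, B1–B4, B2–B5, B1–B6
Every bag has size at most 2, so the width is 2 − 1 = 1 and tw(G) ≤ 1. Since G has at least one edge (e.g. 6–4), it is not an edgeless graph, so tw(G) ≥ 1. Therefore the treewidth is 1.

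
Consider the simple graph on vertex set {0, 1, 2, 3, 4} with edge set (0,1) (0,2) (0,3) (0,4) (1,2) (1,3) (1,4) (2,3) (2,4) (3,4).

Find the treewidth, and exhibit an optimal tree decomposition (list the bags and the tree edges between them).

A single bag containing all 5 vertices is trivially a valid decomposition of width 4. Conversely, {0, 1, 2, 3, 4} is a clique of size 5, and the vertices of any clique must share a bag in every tree decomposition; so some bag has ≥ 5 vertices and tw(G) ≥ 4. The upper and lower bounds meet at 4, so that is the treewidth.

Treewidth 4.
Bags: B1 = {0, 1, 2, 3, 4}
Tree: (single bag)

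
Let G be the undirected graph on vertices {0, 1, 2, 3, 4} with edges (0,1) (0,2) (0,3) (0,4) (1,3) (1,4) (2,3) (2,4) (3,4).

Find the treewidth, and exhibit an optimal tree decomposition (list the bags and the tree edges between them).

Treewidth 3.
One optimal decomposition is:
Bags: B1 = {0, 2, 3, 4}  B2 = {0, 1, 3, 4}
Tree: B1–B2

Every bag has size at most 4, so the width is 4 − 1 = 3 and tw(G) ≤ 3. On the other hand G contains the 4-clique {0, 1, 3, 4}. A clique must lie in a single bag of any decomposition, so no decomposition can have width below 3. Hence tw(G) = 3 exactly.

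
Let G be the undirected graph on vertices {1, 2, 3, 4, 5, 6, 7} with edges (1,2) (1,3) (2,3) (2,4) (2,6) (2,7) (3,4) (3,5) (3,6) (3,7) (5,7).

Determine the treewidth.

2

A width-2 tree decomposition is:
Bags: B1 = {2, 3, 7}  B2 = {3, 5, 7}  B3 = {2, 3, 6}  B4 = {1, 2, 3}  B5 = {2, 3, 4}
Tree: B1–B2, B1–B3, B1–B4, B3–B5
The largest bag has 3 vertices, giving width 2; this decomposition certifies tw(G) ≤ 2. For the lower bound, the 3 vertices {1, 2, 3} are pairwise adjacent, and any tree decomposition puts a clique entirely inside one bag — forcing width ≥ 2. Therefore the treewidth is 2.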